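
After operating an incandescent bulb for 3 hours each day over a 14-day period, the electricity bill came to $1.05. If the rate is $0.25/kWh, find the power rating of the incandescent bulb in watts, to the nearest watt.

100 W

Energy = $1.05 ÷ $0.25/kWh = 4.2 kWh
Runtime = 3 h/day × 14 days = 42 h
Power = 4.2 kWh ÷ 42 h = 0.1 kW = 100 W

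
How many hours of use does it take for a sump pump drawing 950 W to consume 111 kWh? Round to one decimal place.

Hours = 111 kWh ÷ 0.95 kW = 116.8 h

116.8 h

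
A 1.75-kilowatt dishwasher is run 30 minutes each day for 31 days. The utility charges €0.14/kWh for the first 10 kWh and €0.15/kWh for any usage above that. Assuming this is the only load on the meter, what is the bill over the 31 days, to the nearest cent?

€3.97

Runtime = 30 min × 31 = 930 min = 15.5 h
Energy = 1.75 kW × 15.5 h = 27.125 kWh
Tier 1 (0–10 kWh): 10 × €0.14 = €1.4
Above 10 kWh: 17.125 × €0.15 = €2.56875
Bill = €3.97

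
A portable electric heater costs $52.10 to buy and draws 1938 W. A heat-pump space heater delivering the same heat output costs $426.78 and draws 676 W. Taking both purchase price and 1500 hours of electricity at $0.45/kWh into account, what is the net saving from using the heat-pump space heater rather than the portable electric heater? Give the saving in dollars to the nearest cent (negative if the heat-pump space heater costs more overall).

portable electric heater: $52.10 + (1938/1000) kW × 1500 h × $0.45 = $52.10 + $1308.15 = $1360.25
heat-pump space heater: $426.78 + (676/1000) kW × 1500 h × $0.45 = $426.78 + $456.3 = $883.08
Saving = $1360.25 − $883.08 = $477.17

$477.17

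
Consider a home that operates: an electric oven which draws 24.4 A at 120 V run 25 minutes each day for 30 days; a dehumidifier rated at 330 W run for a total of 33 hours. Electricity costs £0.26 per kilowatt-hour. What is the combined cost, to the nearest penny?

£12.35

electric oven: Power = 24.4 A × 120 V = 2928 W = 2.928 kW
electric oven: Runtime = 25 min × 30 = 750 min = 12.5 h
electric oven: 2.928 kW × 12.5 h = 36.6 kWh
dehumidifier: 0.33 kW × 33 h = 10.89 kWh
Total energy = 47.49 kWh
Cost = 47.49 × £0.26 = £12.35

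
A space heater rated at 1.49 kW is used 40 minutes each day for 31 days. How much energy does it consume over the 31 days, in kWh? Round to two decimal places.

30.79 kWh

Runtime = 40 min × 31 = 1240 min = 20.666666… h
Energy = 1.49 kW × 20.666666… h = 30.793333… kWh ≈ 30.79 kWh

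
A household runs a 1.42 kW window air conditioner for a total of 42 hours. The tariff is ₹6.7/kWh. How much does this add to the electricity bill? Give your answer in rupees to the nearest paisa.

₹399.59

Energy = 1.42 kW × 42 h = 59.64 kWh
Cost = 59.64 kWh × ₹6.7/kWh = ₹399.59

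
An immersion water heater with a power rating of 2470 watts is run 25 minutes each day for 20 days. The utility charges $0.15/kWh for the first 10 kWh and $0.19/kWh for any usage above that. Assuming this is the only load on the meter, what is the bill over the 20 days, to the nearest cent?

Runtime = 25 min × 20 = 500 min = 8.333333… h
Energy = 2.47 kW × 8.333333… h = 20.583333… kWh
Tier 1 (0–10 kWh): 10 × $0.15 = $1.5
Above 10 kWh: 10.583333… × $0.19 = $2.010833…
Bill = $3.51

$3.51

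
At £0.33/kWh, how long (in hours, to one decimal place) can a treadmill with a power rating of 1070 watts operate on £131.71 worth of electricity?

373.0 h

Energy available = £131.71 ÷ £0.33/kWh = 399.1212 kWh
Hours = 399.1212 kWh ÷ 1.07 kW = 373.0 h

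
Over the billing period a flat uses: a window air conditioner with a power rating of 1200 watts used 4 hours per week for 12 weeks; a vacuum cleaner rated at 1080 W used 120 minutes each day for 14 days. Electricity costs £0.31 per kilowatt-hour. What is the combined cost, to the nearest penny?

£27.23

window air conditioner: Runtime = 4 h/week × 12 weeks = 48 h
window air conditioner: 1.2 kW × 48 h = 57.6 kWh
vacuum cleaner: Runtime = 120 min × 14 = 1680 min = 28 h
vacuum cleaner: 1.08 kW × 28 h = 30.24 kWh
Total energy = 87.84 kWh
Cost = 87.84 × £0.31 = £27.23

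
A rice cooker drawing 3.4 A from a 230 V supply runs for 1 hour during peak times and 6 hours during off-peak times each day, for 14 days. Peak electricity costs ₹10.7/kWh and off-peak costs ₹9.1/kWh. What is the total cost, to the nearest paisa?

Power = 3.4 A × 230 V = 782 W = 0.782 kW
Peak energy = 0.782 kW × 1 h × 14 = 10.948 kWh
Off-peak energy = 0.782 kW × 6 h × 14 = 65.688 kWh
Cost = 10.948 × ₹10.7 + 65.688 × ₹9.1 = ₹117.1436 + ₹597.7608 = ₹714.90

₹714.90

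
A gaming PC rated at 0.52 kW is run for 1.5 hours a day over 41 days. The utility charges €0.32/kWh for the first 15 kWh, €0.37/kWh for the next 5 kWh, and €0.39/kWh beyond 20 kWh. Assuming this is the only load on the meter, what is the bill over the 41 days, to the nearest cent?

Runtime = 1.5 h/day × 41 days = 61.5 h
Energy = 0.52 kW × 61.5 h = 31.98 kWh
Tier 1 (0–15 kWh): 15 × €0.32 = €4.8
Tier 2 (15–20 kWh): 5 × €0.37 = €1.85
Above 20 kWh: 11.98 × €0.39 = €4.6722
Bill = €11.32

€11.32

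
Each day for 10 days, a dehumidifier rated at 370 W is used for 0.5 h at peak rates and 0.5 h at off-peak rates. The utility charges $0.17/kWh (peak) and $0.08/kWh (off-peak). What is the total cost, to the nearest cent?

$0.46

Peak energy = 0.37 kW × 0.5 h × 10 = 1.85 kWh
Off-peak energy = 0.37 kW × 0.5 h × 10 = 1.85 kWh
Cost = 1.85 × $0.17 + 1.85 × $0.08 = $0.3145 + $0.148 = $0.46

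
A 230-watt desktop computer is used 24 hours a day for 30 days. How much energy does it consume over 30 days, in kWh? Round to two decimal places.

165.60 kWh

Runtime = 24 h × 30 = 720 h
Energy = 0.23 kW × 720 h = 165.6 kWh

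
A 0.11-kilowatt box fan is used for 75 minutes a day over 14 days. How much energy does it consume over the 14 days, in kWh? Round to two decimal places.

Runtime = 75 min × 14 = 1050 min = 17.5 h
Energy = 0.11 kW × 17.5 h = 1.925 kWh ≈ 1.93 kWh

1.93 kWh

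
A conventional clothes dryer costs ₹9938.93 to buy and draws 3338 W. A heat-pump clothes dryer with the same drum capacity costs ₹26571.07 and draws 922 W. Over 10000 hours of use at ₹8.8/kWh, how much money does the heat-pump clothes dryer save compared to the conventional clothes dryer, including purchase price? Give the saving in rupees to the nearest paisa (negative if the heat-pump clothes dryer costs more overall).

conventional clothes dryer: ₹9938.93 + (3338/1000) kW × 10000 h × ₹8.8 = ₹9938.93 + ₹293744 = ₹303682.93
heat-pump clothes dryer: ₹26571.07 + (922/1000) kW × 10000 h × ₹8.8 = ₹26571.07 + ₹81136 = ₹107707.07
Saving = ₹303682.93 − ₹107707.07 = ₹195975.86

₹195975.86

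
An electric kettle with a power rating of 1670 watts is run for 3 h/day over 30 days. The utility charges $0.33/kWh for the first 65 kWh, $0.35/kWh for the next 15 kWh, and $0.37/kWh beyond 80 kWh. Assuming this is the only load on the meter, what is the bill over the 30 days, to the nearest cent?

Runtime = 3 h/day × 30 days = 90 h
Energy = 1.67 kW × 90 h = 150.3 kWh
Tier 1 (0–65 kWh): 65 × $0.33 = $21.45
Tier 2 (65–80 kWh): 15 × $0.35 = $5.25
Above 80 kWh: 70.3 × $0.37 = $26.011
Bill = $52.71

$52.71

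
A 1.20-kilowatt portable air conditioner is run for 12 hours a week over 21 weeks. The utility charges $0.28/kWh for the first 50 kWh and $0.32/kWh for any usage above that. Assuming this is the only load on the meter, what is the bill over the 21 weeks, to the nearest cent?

Runtime = 12 h/week × 21 weeks = 252 h
Energy = 1.2 kW × 252 h = 302.4 kWh
Tier 1 (0–50 kWh): 50 × $0.28 = $14
Above 50 kWh: 252.4 × $0.32 = $80.768
Bill = $94.77

$94.77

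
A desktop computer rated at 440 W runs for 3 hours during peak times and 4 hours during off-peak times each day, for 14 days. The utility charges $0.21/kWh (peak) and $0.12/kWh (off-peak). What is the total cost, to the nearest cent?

Peak energy = 0.44 kW × 3 h × 14 = 18.48 kWh
Off-peak energy = 0.44 kW × 4 h × 14 = 24.64 kWh
Cost = 18.48 × $0.21 + 24.64 × $0.12 = $3.8808 + $2.9568 = $6.84

$6.84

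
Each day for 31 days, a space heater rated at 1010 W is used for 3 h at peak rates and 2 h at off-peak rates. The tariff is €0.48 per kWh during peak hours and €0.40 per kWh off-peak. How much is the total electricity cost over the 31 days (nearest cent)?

€70.13

Peak energy = 1.01 kW × 3 h × 31 = 93.93 kWh
Off-peak energy = 1.01 kW × 2 h × 31 = 62.62 kWh
Cost = 93.93 × €0.48 + 62.62 × €0.40 = €45.0864 + €25.048 = €70.13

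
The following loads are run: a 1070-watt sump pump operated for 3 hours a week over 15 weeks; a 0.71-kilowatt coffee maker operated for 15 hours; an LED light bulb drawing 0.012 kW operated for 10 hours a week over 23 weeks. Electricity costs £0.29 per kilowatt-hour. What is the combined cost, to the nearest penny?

£17.85

sump pump: Runtime = 3 h/week × 15 weeks = 45 h
sump pump: 1.07 kW × 45 h = 48.15 kWh
coffee maker: 0.71 kW × 15 h = 10.65 kWh
LED light bulb: Runtime = 10 h/week × 23 weeks = 230 h
LED light bulb: 0.012 kW × 230 h = 2.76 kWh
Total energy = 61.56 kWh
Cost = 61.56 × £0.29 = £17.85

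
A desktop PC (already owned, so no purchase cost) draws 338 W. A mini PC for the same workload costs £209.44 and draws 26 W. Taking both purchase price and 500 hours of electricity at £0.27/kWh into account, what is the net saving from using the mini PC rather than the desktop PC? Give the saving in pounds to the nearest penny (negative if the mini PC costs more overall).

-£167.32

desktop PC: £0.00 + (338/1000) kW × 500 h × £0.27 = £0.00 + £45.63 = £45.63
mini PC: £209.44 + (26/1000) kW × 500 h × £0.27 = £209.44 + £3.51 = £212.95
Saving = £45.63 − £212.95 = −£167.32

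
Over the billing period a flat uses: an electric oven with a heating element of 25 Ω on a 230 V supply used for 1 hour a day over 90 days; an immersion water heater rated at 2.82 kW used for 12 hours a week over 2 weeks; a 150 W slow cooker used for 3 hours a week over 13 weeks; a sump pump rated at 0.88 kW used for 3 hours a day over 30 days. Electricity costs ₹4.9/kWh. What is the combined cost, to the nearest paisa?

electric oven: Power = V²/R = 230²/25 = 2116 W = 2.116 kW
electric oven: Runtime = 1 h/day × 90 days = 90 h
electric oven: 2.116 kW × 90 h = 190.44 kWh
immersion water heater: Runtime = 12 h/week × 2 weeks = 24 h
immersion water heater: 2.82 kW × 24 h = 67.68 kWh
slow cooker: Runtime = 3 h/week × 13 weeks = 39 h
slow cooker: 0.15 kW × 39 h = 5.85 kWh
sump pump: Runtime = 3 h/day × 30 days = 90 h
sump pump: 0.88 kW × 90 h = 79.2 kWh
Total energy = 343.17 kWh
Cost = 343.17 × ₹4.9 = ₹1681.53

₹1681.53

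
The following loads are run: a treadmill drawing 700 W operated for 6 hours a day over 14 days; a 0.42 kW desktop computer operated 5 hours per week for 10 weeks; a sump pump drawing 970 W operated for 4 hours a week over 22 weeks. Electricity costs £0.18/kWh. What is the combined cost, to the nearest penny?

treadmill: Runtime = 6 h/day × 14 days = 84 h
treadmill: 0.7 kW × 84 h = 58.8 kWh
desktop computer: Runtime = 5 h/week × 10 weeks = 50 h
desktop computer: 0.42 kW × 50 h = 21 kWh
sump pump: Runtime = 4 h/week × 22 weeks = 88 h
sump pump: 0.97 kW × 88 h = 85.36 kWh
Total energy = 165.16 kWh
Cost = 165.16 × £0.18 = £29.73

£29.73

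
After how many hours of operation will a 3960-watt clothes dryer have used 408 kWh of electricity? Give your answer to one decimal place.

103.0 h

Hours = 408 kWh ÷ 3.96 kW = 103.0 h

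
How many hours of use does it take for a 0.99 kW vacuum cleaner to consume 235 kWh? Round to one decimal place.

Hours = 235 kWh ÷ 0.99 kW = 237.4 h

237.4 h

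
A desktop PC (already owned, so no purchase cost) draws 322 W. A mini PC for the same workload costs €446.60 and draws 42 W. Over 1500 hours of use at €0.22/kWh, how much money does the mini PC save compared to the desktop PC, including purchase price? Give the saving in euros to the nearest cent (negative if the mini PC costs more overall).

desktop PC: €0.00 + (322/1000) kW × 1500 h × €0.22 = €0.00 + €106.26 = €106.26
mini PC: €446.60 + (42/1000) kW × 1500 h × €0.22 = €446.60 + €13.86 = €460.46
Saving = €106.26 − €460.46 = −€354.2

-€354.20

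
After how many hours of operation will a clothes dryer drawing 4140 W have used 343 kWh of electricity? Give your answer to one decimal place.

82.9 h

Hours = 343 kWh ÷ 4.14 kW = 82.9 h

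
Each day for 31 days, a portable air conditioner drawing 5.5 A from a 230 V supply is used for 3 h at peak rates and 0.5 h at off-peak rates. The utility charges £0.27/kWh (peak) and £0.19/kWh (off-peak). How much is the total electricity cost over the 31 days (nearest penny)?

£35.49

Power = 5.5 A × 230 V = 1265 W = 1.265 kW
Peak energy = 1.265 kW × 3 h × 31 = 117.645 kWh
Off-peak energy = 1.265 kW × 0.5 h × 31 = 19.6075 kWh
Cost = 117.645 × £0.27 + 19.6075 × £0.19 = £31.76415 + £3.725425 = £35.49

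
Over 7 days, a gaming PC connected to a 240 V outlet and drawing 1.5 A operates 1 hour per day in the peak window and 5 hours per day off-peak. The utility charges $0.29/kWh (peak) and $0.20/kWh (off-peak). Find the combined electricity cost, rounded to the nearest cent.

$3.25

Power = 1.5 A × 240 V = 360 W = 0.36 kW
Peak energy = 0.36 kW × 1 h × 7 = 2.52 kWh
Off-peak energy = 0.36 kW × 5 h × 7 = 12.6 kWh
Cost = 2.52 × $0.29 + 12.6 × $0.20 = $0.7308 + $2.52 = $3.25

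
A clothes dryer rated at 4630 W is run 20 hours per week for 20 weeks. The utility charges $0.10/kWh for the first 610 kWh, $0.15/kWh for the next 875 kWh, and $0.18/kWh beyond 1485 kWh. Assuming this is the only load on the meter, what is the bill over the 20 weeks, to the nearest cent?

$258.31

Runtime = 20 h/week × 20 weeks = 400 h
Energy = 4.63 kW × 400 h = 1852 kWh
Tier 1 (0–610 kWh): 610 × $0.10 = $61
Tier 2 (610–1485 kWh): 875 × $0.15 = $131.25
Above 1485 kWh: 367 × $0.18 = $66.06
Bill = $258.31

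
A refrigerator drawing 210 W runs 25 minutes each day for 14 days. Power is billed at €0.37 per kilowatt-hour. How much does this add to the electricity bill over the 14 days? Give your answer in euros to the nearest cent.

Runtime = 25 min × 14 = 350 min = 5.833333… h
Energy = 0.21 kW × 5.833333… h = 1.225 kWh
Cost = 1.225 kWh × €0.37/kWh = €0.45

€0.45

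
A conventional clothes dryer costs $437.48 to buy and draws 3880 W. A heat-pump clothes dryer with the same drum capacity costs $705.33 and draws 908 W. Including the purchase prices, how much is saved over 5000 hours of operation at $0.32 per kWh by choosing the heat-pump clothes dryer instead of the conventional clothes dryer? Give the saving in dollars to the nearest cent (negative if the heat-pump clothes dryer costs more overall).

conventional clothes dryer: $437.48 + (3880/1000) kW × 5000 h × $0.32 = $437.48 + $6208 = $6645.48
heat-pump clothes dryer: $705.33 + (908/1000) kW × 5000 h × $0.32 = $705.33 + $1452.8 = $2158.13
Saving = $6645.48 − $2158.13 = $4487.35

$4487.35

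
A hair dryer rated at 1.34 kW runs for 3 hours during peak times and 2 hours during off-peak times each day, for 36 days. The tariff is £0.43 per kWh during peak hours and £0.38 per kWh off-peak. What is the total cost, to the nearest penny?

£98.89

Peak energy = 1.34 kW × 3 h × 36 = 144.72 kWh
Off-peak energy = 1.34 kW × 2 h × 36 = 96.48 kWh
Cost = 144.72 × £0.43 + 96.48 × £0.38 = £62.2296 + £36.6624 = £98.89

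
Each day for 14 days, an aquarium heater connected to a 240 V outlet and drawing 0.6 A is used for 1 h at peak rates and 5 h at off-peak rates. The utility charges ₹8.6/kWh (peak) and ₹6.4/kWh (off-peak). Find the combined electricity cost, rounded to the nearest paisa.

Power = 0.6 A × 240 V = 144 W = 0.144 kW
Peak energy = 0.144 kW × 1 h × 14 = 2.016 kWh
Off-peak energy = 0.144 kW × 5 h × 14 = 10.08 kWh
Cost = 2.016 × ₹8.6 + 10.08 × ₹6.4 = ₹17.3376 + ₹64.512 = ₹81.85

₹81.85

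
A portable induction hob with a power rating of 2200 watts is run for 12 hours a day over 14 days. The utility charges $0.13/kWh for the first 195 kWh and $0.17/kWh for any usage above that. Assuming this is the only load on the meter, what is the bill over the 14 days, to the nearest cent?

$55.03

Runtime = 12 h/day × 14 days = 168 h
Energy = 2.2 kW × 168 h = 369.6 kWh
Tier 1 (0–195 kWh): 195 × $0.13 = $25.35
Above 195 kWh: 174.6 × $0.17 = $29.682
Bill = $55.03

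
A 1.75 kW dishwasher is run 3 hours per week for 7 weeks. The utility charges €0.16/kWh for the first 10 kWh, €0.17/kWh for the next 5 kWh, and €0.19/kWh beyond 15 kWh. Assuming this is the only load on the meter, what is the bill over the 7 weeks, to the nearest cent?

€6.58

Runtime = 3 h/week × 7 weeks = 21 h
Energy = 1.75 kW × 21 h = 36.75 kWh
Tier 1 (0–10 kWh): 10 × €0.16 = €1.6
Tier 2 (10–15 kWh): 5 × €0.17 = €0.85
Above 15 kWh: 21.75 × €0.19 = €4.1325
Bill = €6.58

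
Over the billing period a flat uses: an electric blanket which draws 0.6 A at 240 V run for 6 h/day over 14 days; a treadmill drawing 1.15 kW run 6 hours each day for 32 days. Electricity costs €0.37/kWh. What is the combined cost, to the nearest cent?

€86.17

electric blanket: Power = 0.6 A × 240 V = 144 W = 0.144 kW
electric blanket: Runtime = 6 h/day × 14 days = 84 h
electric blanket: 0.144 kW × 84 h = 12.096 kWh
treadmill: Runtime = 6 h/day × 32 days = 192 h
treadmill: 1.15 kW × 192 h = 220.8 kWh
Total energy = 232.896 kWh
Cost = 232.896 × €0.37 = €86.17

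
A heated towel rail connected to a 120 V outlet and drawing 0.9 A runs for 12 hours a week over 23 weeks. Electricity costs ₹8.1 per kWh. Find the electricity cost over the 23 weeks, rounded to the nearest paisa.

Power = 0.9 A × 120 V = 108 W = 0.108 kW
Runtime = 12 h/week × 23 weeks = 276 h
Energy = 0.108 kW × 276 h = 29.808 kWh
Cost = 29.808 kWh × ₹8.1/kWh = ₹241.44

₹241.44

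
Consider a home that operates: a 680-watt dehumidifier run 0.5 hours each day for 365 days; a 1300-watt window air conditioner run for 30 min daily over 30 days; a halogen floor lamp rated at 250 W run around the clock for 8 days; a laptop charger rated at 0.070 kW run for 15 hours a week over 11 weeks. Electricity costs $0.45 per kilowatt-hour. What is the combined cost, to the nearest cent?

dehumidifier: Runtime = 0.5 h/day × 365 days = 182.5 h
dehumidifier: 0.68 kW × 182.5 h = 124.1 kWh
window air conditioner: Runtime = 30 min × 30 = 900 min = 15 h
window air conditioner: 1.3 kW × 15 h = 19.5 kWh
halogen floor lamp: Runtime = 24 h × 8 = 192 h
halogen floor lamp: 0.25 kW × 192 h = 48 kWh
laptop charger: Runtime = 15 h/week × 11 weeks = 165 h
laptop charger: 0.07 kW × 165 h = 11.55 kWh
Total energy = 203.15 kWh
Cost = 203.15 × $0.45 = $91.42

$91.42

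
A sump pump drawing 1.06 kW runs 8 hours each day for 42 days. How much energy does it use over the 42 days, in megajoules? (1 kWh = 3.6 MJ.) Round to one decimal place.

Runtime = 8 h/day × 42 days = 336 h
Energy = 1.06 kW × 336 h = 356.16 kWh
= 356.16 × 3.6 MJ = 1282.2 MJ

1282.2 MJ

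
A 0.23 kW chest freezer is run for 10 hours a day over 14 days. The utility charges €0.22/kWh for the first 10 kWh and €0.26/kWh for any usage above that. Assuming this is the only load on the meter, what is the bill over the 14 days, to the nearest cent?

Runtime = 10 h/day × 14 days = 140 h
Energy = 0.23 kW × 140 h = 32.2 kWh
Tier 1 (0–10 kWh): 10 × €0.22 = €2.2
Above 10 kWh: 22.2 × €0.26 = €5.772
Bill = €7.97

€7.97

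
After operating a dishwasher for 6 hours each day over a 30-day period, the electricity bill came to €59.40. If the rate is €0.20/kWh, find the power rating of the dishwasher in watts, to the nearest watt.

1650 W

Energy = €59.40 ÷ €0.20/kWh = 297 kWh
Runtime = 6 h/day × 30 days = 180 h
Power = 297 kWh ÷ 180 h = 1.65 kW = 1650 W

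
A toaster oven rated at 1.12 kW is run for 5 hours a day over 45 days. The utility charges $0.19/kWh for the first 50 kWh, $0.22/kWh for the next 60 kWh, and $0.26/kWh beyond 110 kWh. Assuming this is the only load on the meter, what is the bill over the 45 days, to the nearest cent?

Runtime = 5 h/day × 45 days = 225 h
Energy = 1.12 kW × 225 h = 252 kWh
Tier 1 (0–50 kWh): 50 × $0.19 = $9.5
Tier 2 (50–110 kWh): 60 × $0.22 = $13.2
Above 110 kWh: 142 × $0.26 = $36.92
Bill = $59.62

$59.62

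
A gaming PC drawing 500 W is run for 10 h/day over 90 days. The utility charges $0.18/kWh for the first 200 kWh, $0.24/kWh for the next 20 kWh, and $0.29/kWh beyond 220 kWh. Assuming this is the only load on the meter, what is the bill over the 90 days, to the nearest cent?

Runtime = 10 h/day × 90 days = 900 h
Energy = 0.5 kW × 900 h = 450 kWh
Tier 1 (0–200 kWh): 200 × $0.18 = $36
Tier 2 (200–220 kWh): 20 × $0.24 = $4.8
Above 220 kWh: 230 × $0.29 = $66.7
Bill = $107.50

$107.50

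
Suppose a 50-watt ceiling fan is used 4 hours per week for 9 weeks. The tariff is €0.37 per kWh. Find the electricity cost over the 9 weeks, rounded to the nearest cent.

€0.67

Runtime = 4 h/week × 9 weeks = 36 h
Energy = 0.05 kW × 36 h = 1.8 kWh
Cost = 1.8 kWh × €0.37/kWh = €0.67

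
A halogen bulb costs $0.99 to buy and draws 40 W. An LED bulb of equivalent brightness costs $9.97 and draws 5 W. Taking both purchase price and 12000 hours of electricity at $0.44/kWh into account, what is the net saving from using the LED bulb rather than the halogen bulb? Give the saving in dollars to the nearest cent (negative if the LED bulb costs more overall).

halogen bulb: $0.99 + (40/1000) kW × 12000 h × $0.44 = $0.99 + $211.2 = $212.19
LED bulb: $9.97 + (5/1000) kW × 12000 h × $0.44 = $9.97 + $26.4 = $36.37
Saving = $212.19 − $36.37 = $175.82

$175.82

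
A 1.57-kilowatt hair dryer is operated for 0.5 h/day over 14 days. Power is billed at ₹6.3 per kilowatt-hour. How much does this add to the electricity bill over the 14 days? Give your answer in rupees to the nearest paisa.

Runtime = 0.5 h/day × 14 days = 7 h
Energy = 1.57 kW × 7 h = 10.99 kWh
Cost = 10.99 kWh × ₹6.3/kWh = ₹69.24

₹69.24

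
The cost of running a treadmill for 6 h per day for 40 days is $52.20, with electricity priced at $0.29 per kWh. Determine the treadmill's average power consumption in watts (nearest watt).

Energy = $52.20 ÷ $0.29/kWh = 180 kWh
Runtime = 6 h/day × 40 days = 240 h
Power = 180 kWh ÷ 240 h = 0.75 kW = 750 W

750 W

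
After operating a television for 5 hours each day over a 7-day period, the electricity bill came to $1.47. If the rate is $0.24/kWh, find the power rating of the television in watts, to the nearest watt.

Energy = $1.47 ÷ $0.24/kWh = 6.125 kWh
Runtime = 5 h/day × 7 days = 35 h
Power = 6.125 kWh ÷ 35 h = 0.175 kW = 175 W

175 W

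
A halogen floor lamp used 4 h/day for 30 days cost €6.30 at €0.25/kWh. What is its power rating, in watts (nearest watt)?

210 W

Energy = €6.30 ÷ €0.25/kWh = 25.2 kWh
Runtime = 4 h/day × 30 days = 120 h
Power = 25.2 kWh ÷ 120 h = 0.21 kW = 210 W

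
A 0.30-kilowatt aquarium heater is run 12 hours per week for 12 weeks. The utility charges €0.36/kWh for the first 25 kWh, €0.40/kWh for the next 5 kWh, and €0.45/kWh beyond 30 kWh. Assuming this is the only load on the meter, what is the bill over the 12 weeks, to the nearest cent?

€16.94

Runtime = 12 h/week × 12 weeks = 144 h
Energy = 0.3 kW × 144 h = 43.2 kWh
Tier 1 (0–25 kWh): 25 × €0.36 = €9
Tier 2 (25–30 kWh): 5 × €0.40 = €2
Above 30 kWh: 13.2 × €0.45 = €5.94
Bill = €16.94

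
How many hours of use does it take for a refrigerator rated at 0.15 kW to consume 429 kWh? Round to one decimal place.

Hours = 429 kWh ÷ 0.15 kW = 2860.0 h

2860.0 h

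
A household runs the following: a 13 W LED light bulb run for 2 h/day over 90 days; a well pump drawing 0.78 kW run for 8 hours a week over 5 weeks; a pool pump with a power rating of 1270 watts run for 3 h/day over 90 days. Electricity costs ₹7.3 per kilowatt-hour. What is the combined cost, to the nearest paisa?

LED light bulb: Runtime = 2 h/day × 90 days = 180 h
LED light bulb: 0.013 kW × 180 h = 2.34 kWh
well pump: Runtime = 8 h/week × 5 weeks = 40 h
well pump: 0.78 kW × 40 h = 31.2 kWh
pool pump: Runtime = 3 h/day × 90 days = 270 h
pool pump: 1.27 kW × 270 h = 342.9 kWh
Total energy = 376.44 kWh
Cost = 376.44 × ₹7.3 = ₹2748.01

₹2748.01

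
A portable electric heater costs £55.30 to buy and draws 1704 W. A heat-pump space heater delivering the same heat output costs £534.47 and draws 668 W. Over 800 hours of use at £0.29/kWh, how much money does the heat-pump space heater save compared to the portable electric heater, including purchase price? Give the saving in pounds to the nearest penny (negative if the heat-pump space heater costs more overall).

-£238.82

portable electric heater: £55.30 + (1704/1000) kW × 800 h × £0.29 = £55.30 + £395.328 = £450.628
heat-pump space heater: £534.47 + (668/1000) kW × 800 h × £0.29 = £534.47 + £154.976 = £689.446
Saving = £450.628 − £689.446 = −£238.818 → -£238.82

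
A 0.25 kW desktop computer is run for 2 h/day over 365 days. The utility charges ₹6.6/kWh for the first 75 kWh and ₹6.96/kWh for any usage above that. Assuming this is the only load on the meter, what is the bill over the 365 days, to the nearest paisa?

Runtime = 2 h/day × 365 days = 730 h
Energy = 0.25 kW × 730 h = 182.5 kWh
Tier 1 (0–75 kWh): 75 × ₹6.6 = ₹495
Above 75 kWh: 107.5 × ₹6.96 = ₹748.2
Bill = ₹1243.20

₹1243.20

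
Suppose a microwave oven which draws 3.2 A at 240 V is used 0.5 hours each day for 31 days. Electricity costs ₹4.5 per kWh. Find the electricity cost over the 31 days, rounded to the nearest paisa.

₹53.57

Power = 3.2 A × 240 V = 768 W = 0.768 kW
Runtime = 0.5 h/day × 31 days = 15.5 h
Energy = 0.768 kW × 15.5 h = 11.904 kWh
Cost = 11.904 kWh × ₹4.5/kWh = ₹53.57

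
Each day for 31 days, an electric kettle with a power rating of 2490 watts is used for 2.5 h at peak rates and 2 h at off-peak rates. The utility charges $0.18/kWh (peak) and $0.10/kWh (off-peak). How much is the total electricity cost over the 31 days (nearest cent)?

Peak energy = 2.49 kW × 2.5 h × 31 = 192.975 kWh
Off-peak energy = 2.49 kW × 2 h × 31 = 154.38 kWh
Cost = 192.975 × $0.18 + 154.38 × $0.10 = $34.7355 + $15.438 = $50.17

$50.17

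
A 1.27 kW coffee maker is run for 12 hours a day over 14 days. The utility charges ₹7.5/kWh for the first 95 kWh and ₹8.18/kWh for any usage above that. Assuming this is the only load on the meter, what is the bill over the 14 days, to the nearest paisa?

Runtime = 12 h/day × 14 days = 168 h
Energy = 1.27 kW × 168 h = 213.36 kWh
Tier 1 (0–95 kWh): 95 × ₹7.5 = ₹712.5
Above 95 kWh: 118.36 × ₹8.18 = ₹968.1848
Bill = ₹1680.68

₹1680.68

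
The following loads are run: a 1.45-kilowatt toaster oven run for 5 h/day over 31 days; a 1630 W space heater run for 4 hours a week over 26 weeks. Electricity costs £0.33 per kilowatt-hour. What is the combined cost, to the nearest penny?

toaster oven: Runtime = 5 h/day × 31 days = 155 h
toaster oven: 1.45 kW × 155 h = 224.75 kWh
space heater: Runtime = 4 h/week × 26 weeks = 104 h
space heater: 1.63 kW × 104 h = 169.52 kWh
Total energy = 394.27 kWh
Cost = 394.27 × £0.33 = £130.11

£130.11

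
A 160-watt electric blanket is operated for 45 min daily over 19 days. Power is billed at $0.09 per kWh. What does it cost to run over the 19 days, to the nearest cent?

$0.21

Runtime = 45 min × 19 = 855 min = 14.25 h
Energy = 0.16 kW × 14.25 h = 2.28 kWh
Cost = 2.28 kWh × $0.09/kWh = $0.21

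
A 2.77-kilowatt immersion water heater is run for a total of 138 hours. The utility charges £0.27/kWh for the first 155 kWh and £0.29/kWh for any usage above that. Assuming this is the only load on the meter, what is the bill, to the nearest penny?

Energy = 2.77 kW × 138 h = 382.26 kWh
Tier 1 (0–155 kWh): 155 × £0.27 = £41.85
Above 155 kWh: 227.26 × £0.29 = £65.9054
Bill = £107.76

£107.76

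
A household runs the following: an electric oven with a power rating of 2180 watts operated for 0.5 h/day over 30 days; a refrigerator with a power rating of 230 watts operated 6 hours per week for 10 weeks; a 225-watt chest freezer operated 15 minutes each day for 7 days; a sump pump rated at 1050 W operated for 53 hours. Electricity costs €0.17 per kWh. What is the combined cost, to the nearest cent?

€17.43

electric oven: Runtime = 0.5 h/day × 30 days = 15 h
electric oven: 2.18 kW × 15 h = 32.7 kWh
refrigerator: Runtime = 6 h/week × 10 weeks = 60 h
refrigerator: 0.23 kW × 60 h = 13.8 kWh
chest freezer: Runtime = 15 min × 7 = 105 min = 1.75 h
chest freezer: 0.225 kW × 1.75 h = 0.39375 kWh
sump pump: 1.05 kW × 53 h = 55.65 kWh
Total energy = 102.54375 kWh
Cost = 102.54375 × €0.17 = €17.43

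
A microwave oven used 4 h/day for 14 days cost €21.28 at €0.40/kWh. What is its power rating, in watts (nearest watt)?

950 W

Energy = €21.28 ÷ €0.40/kWh = 53.2 kWh
Runtime = 4 h/day × 14 days = 56 h
Power = 53.2 kWh ÷ 56 h = 0.95 kW = 950 W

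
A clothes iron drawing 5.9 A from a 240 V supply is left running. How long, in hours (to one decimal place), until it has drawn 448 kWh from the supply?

316.4 h

Power = 5.9 A × 240 V = 1416 W = 1.416 kW
Hours = 448 kWh ÷ 1.416 kW = 316.4 h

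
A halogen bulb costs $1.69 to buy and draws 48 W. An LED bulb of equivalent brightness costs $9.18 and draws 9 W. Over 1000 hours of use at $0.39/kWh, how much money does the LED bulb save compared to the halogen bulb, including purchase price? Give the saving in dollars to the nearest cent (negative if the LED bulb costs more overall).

$7.72

halogen bulb: $1.69 + (48/1000) kW × 1000 h × $0.39 = $1.69 + $18.72 = $20.41
LED bulb: $9.18 + (9/1000) kW × 1000 h × $0.39 = $9.18 + $3.51 = $12.69
Saving = $20.41 − $12.69 = $7.72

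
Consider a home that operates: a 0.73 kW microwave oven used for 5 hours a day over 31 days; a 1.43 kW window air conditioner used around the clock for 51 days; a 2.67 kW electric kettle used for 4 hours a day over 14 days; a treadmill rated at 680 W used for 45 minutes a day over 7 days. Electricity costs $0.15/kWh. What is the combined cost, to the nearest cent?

$302.48

microwave oven: Runtime = 5 h/day × 31 days = 155 h
microwave oven: 0.73 kW × 155 h = 113.15 kWh
window air conditioner: Runtime = 24 h × 51 = 1224 h
window air conditioner: 1.43 kW × 1224 h = 1750.32 kWh
electric kettle: Runtime = 4 h/day × 14 days = 56 h
electric kettle: 2.67 kW × 56 h = 149.52 kWh
treadmill: Runtime = 45 min × 7 = 315 min = 5.25 h
treadmill: 0.68 kW × 5.25 h = 3.57 kWh
Total energy = 2016.56 kWh
Cost = 2016.56 × $0.15 = $302.48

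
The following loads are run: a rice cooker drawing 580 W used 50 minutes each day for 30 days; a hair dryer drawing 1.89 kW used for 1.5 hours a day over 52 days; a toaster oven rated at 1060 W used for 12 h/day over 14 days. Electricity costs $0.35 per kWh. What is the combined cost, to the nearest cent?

$119.00

rice cooker: Runtime = 50 min × 30 = 1500 min = 25 h
rice cooker: 0.58 kW × 25 h = 14.5 kWh
hair dryer: Runtime = 1.5 h/day × 52 days = 78 h
hair dryer: 1.89 kW × 78 h = 147.42 kWh
toaster oven: Runtime = 12 h/day × 14 days = 168 h
toaster oven: 1.06 kW × 168 h = 178.08 kWh
Total energy = 340 kWh
Cost = 340 × $0.35 = $119.00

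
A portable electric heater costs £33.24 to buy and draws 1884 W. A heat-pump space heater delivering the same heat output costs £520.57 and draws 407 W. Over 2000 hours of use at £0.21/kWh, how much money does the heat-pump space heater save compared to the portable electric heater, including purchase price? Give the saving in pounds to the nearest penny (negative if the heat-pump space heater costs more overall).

£133.01

portable electric heater: £33.24 + (1884/1000) kW × 2000 h × £0.21 = £33.24 + £791.28 = £824.52
heat-pump space heater: £520.57 + (407/1000) kW × 2000 h × £0.21 = £520.57 + £170.94 = £691.51
Saving = £824.52 − £691.51 = £133.01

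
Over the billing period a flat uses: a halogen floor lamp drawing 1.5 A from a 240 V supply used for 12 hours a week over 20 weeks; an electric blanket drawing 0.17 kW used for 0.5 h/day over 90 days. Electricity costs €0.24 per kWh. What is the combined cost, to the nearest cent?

halogen floor lamp: Power = 1.5 A × 240 V = 360 W = 0.36 kW
halogen floor lamp: Runtime = 12 h/week × 20 weeks = 240 h
halogen floor lamp: 0.36 kW × 240 h = 86.4 kWh
electric blanket: Runtime = 0.5 h/day × 90 days = 45 h
electric blanket: 0.17 kW × 45 h = 7.65 kWh
Total energy = 94.05 kWh
Cost = 94.05 × €0.24 = €22.57

€22.57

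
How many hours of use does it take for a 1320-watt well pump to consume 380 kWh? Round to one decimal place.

Hours = 380 kWh ÷ 1.32 kW = 287.9 h

287.9 h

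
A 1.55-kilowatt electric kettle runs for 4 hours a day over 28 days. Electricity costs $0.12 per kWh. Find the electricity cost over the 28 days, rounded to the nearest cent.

$20.83

Runtime = 4 h/day × 28 days = 112 h
Energy = 1.55 kW × 112 h = 173.6 kWh
Cost = 173.6 kWh × $0.12/kWh = $20.83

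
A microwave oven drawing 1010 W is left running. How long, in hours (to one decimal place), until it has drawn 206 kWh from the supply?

204.0 h

Hours = 206 kWh ÷ 1.01 kW = 204.0 h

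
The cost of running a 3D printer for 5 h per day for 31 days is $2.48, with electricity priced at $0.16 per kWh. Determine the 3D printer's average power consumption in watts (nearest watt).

Energy = $2.48 ÷ $0.16/kWh = 15.5 kWh
Runtime = 5 h/day × 31 days = 155 h
Power = 15.5 kWh ÷ 155 h = 0.1 kW = 100 W

100 W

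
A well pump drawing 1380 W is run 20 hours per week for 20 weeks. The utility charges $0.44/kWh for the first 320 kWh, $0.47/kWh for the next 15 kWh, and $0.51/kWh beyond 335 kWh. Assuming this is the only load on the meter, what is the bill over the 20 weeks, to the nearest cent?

$258.52

Runtime = 20 h/week × 20 weeks = 400 h
Energy = 1.38 kW × 400 h = 552 kWh
Tier 1 (0–320 kWh): 320 × $0.44 = $140.8
Tier 2 (320–335 kWh): 15 × $0.47 = $7.05
Above 335 kWh: 217 × $0.51 = $110.67
Bill = $258.52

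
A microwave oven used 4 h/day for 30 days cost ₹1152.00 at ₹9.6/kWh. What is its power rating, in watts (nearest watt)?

Energy = ₹1152.00 ÷ ₹9.6/kWh = 120 kWh
Runtime = 4 h/day × 30 days = 120 h
Power = 120 kWh ÷ 120 h = 1 kW = 1000 W

1000 W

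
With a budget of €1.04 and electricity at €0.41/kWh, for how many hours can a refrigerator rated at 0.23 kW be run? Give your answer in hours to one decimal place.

Energy available = €1.04 ÷ €0.41/kWh = 2.5366 kWh
Hours = 2.5366 kWh ÷ 0.23 kW = 11.0 h

11.0 h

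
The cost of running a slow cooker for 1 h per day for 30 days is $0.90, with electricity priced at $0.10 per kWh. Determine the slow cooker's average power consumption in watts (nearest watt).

Energy = $0.90 ÷ $0.10/kWh = 9 kWh
Runtime = 1 h/day × 30 days = 30 h
Power = 9 kWh ÷ 30 h = 0.3 kW = 300 W

300 W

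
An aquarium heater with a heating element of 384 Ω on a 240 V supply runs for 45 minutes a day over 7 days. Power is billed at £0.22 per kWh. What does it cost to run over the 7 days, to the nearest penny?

£0.17

Power = V²/R = 240²/384 = 150 W = 0.15 kW
Runtime = 45 min × 7 = 315 min = 5.25 h
Energy = 0.15 kW × 5.25 h = 0.7875 kWh
Cost = 0.7875 kWh × £0.22/kWh = £0.17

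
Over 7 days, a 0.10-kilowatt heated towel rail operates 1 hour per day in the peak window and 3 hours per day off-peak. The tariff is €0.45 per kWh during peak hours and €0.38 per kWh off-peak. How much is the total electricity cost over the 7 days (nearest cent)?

€1.11

Peak energy = 0.1 kW × 1 h × 7 = 0.7 kWh
Off-peak energy = 0.1 kW × 3 h × 7 = 2.1 kWh
Cost = 0.7 × €0.45 + 2.1 × €0.38 = €0.315 + €0.798 = €1.11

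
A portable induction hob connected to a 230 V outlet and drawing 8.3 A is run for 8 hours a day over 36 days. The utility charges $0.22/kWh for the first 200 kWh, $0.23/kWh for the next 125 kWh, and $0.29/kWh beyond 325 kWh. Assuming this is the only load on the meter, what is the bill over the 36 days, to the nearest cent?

$137.94

Power = 8.3 A × 230 V = 1909 W = 1.909 kW
Runtime = 8 h/day × 36 days = 288 h
Energy = 1.909 kW × 288 h = 549.792 kWh
Tier 1 (0–200 kWh): 200 × $0.22 = $44
Tier 2 (200–325 kWh): 125 × $0.23 = $28.75
Above 325 kWh: 224.792 × $0.29 = $65.18968
Bill = $137.94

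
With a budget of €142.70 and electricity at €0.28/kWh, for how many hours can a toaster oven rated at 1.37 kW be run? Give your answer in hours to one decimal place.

Energy available = €142.70 ÷ €0.28/kWh = 509.6429 kWh
Hours = 509.6429 kWh ÷ 1.37 kW = 372.0 h

372.0 h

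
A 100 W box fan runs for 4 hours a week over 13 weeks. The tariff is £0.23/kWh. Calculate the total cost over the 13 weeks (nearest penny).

Runtime = 4 h/week × 13 weeks = 52 h
Energy = 0.1 kW × 52 h = 5.2 kWh
Cost = 5.2 kWh × £0.23/kWh = £1.20

£1.20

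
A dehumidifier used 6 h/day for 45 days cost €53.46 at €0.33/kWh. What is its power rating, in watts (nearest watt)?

Energy = €53.46 ÷ €0.33/kWh = 162 kWh
Runtime = 6 h/day × 45 days = 270 h
Power = 162 kWh ÷ 270 h = 0.6 kW = 600 W

600 W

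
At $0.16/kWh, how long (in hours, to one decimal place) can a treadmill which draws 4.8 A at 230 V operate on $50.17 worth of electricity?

Power = 4.8 A × 230 V = 1104 W = 1.104 kW
Energy available = $50.17 ÷ $0.16/kWh = 313.5625 kWh
Hours = 313.5625 kWh ÷ 1.104 kW = 284.0 h

284.0 h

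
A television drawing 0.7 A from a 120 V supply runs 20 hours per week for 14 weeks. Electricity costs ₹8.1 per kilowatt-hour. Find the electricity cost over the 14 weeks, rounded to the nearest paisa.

₹190.51

Power = 0.7 A × 120 V = 84 W = 0.084 kW
Runtime = 20 h/week × 14 weeks = 280 h
Energy = 0.084 kW × 280 h = 23.52 kWh
Cost = 23.52 kWh × ₹8.1/kWh = ₹190.51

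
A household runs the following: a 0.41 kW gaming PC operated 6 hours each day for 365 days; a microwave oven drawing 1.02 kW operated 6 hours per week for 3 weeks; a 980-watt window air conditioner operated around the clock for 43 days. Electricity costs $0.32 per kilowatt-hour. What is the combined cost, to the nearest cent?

gaming PC: Runtime = 6 h/day × 365 days = 2190 h
gaming PC: 0.41 kW × 2190 h = 897.9 kWh
microwave oven: Runtime = 6 h/week × 3 weeks = 18 h
microwave oven: 1.02 kW × 18 h = 18.36 kWh
window air conditioner: Runtime = 24 h × 43 = 1032 h
window air conditioner: 0.98 kW × 1032 h = 1011.36 kWh
Total energy = 1927.62 kWh
Cost = 1927.62 × $0.32 = $616.84

$616.84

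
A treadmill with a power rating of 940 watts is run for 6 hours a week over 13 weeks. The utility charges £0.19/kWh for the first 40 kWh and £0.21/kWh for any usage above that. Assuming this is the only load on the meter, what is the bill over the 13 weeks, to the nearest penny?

£14.60

Runtime = 6 h/week × 13 weeks = 78 h
Energy = 0.94 kW × 78 h = 73.32 kWh
Tier 1 (0–40 kWh): 40 × £0.19 = £7.6
Above 40 kWh: 33.32 × £0.21 = £6.9972
Bill = £14.60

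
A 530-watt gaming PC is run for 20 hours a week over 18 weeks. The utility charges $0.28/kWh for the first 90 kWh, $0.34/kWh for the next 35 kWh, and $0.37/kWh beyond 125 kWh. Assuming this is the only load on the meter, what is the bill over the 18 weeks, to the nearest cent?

Runtime = 20 h/week × 18 weeks = 360 h
Energy = 0.53 kW × 360 h = 190.8 kWh
Tier 1 (0–90 kWh): 90 × $0.28 = $25.2
Tier 2 (90–125 kWh): 35 × $0.34 = $11.9
Above 125 kWh: 65.8 × $0.37 = $24.346
Bill = $61.45

$61.45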